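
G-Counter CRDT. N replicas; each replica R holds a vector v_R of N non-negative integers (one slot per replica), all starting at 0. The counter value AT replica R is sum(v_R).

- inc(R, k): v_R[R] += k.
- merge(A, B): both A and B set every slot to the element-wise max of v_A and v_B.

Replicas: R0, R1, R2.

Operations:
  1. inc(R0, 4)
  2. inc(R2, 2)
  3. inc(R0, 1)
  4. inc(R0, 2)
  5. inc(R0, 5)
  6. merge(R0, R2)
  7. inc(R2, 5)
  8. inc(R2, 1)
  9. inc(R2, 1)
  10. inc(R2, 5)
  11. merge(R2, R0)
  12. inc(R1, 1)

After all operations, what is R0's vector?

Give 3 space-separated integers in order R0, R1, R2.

Answer: 12 0 14

Derivation:
Op 1: inc R0 by 4 -> R0=(4,0,0) value=4
Op 2: inc R2 by 2 -> R2=(0,0,2) value=2
Op 3: inc R0 by 1 -> R0=(5,0,0) value=5
Op 4: inc R0 by 2 -> R0=(7,0,0) value=7
Op 5: inc R0 by 5 -> R0=(12,0,0) value=12
Op 6: merge R0<->R2 -> R0=(12,0,2) R2=(12,0,2)
Op 7: inc R2 by 5 -> R2=(12,0,7) value=19
Op 8: inc R2 by 1 -> R2=(12,0,8) value=20
Op 9: inc R2 by 1 -> R2=(12,0,9) value=21
Op 10: inc R2 by 5 -> R2=(12,0,14) value=26
Op 11: merge R2<->R0 -> R2=(12,0,14) R0=(12,0,14)
Op 12: inc R1 by 1 -> R1=(0,1,0) value=1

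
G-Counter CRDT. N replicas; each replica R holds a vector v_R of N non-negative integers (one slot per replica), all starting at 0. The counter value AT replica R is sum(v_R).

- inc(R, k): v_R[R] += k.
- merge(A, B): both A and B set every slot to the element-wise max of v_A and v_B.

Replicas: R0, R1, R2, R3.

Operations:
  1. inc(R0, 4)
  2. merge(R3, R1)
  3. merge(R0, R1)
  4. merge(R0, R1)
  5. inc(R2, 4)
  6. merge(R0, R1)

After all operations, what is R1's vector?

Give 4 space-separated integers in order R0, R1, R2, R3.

Op 1: inc R0 by 4 -> R0=(4,0,0,0) value=4
Op 2: merge R3<->R1 -> R3=(0,0,0,0) R1=(0,0,0,0)
Op 3: merge R0<->R1 -> R0=(4,0,0,0) R1=(4,0,0,0)
Op 4: merge R0<->R1 -> R0=(4,0,0,0) R1=(4,0,0,0)
Op 5: inc R2 by 4 -> R2=(0,0,4,0) value=4
Op 6: merge R0<->R1 -> R0=(4,0,0,0) R1=(4,0,0,0)

Answer: 4 0 0 0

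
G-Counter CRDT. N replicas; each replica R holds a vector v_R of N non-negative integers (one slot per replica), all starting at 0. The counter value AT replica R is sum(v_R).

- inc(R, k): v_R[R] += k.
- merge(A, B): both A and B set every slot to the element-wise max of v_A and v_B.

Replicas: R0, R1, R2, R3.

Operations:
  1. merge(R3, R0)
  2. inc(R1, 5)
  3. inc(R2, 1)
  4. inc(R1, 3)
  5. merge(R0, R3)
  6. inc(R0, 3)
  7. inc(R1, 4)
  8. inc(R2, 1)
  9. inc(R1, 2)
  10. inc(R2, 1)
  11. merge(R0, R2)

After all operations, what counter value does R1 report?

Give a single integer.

Answer: 14

Derivation:
Op 1: merge R3<->R0 -> R3=(0,0,0,0) R0=(0,0,0,0)
Op 2: inc R1 by 5 -> R1=(0,5,0,0) value=5
Op 3: inc R2 by 1 -> R2=(0,0,1,0) value=1
Op 4: inc R1 by 3 -> R1=(0,8,0,0) value=8
Op 5: merge R0<->R3 -> R0=(0,0,0,0) R3=(0,0,0,0)
Op 6: inc R0 by 3 -> R0=(3,0,0,0) value=3
Op 7: inc R1 by 4 -> R1=(0,12,0,0) value=12
Op 8: inc R2 by 1 -> R2=(0,0,2,0) value=2
Op 9: inc R1 by 2 -> R1=(0,14,0,0) value=14
Op 10: inc R2 by 1 -> R2=(0,0,3,0) value=3
Op 11: merge R0<->R2 -> R0=(3,0,3,0) R2=(3,0,3,0)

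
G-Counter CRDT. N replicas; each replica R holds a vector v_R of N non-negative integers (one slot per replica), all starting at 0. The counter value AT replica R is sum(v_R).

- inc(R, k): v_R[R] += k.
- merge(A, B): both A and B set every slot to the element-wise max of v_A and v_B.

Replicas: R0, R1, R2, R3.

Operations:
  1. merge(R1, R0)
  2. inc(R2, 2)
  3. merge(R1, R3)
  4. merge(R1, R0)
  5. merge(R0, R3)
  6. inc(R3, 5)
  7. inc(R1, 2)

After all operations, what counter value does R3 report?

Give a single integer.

Op 1: merge R1<->R0 -> R1=(0,0,0,0) R0=(0,0,0,0)
Op 2: inc R2 by 2 -> R2=(0,0,2,0) value=2
Op 3: merge R1<->R3 -> R1=(0,0,0,0) R3=(0,0,0,0)
Op 4: merge R1<->R0 -> R1=(0,0,0,0) R0=(0,0,0,0)
Op 5: merge R0<->R3 -> R0=(0,0,0,0) R3=(0,0,0,0)
Op 6: inc R3 by 5 -> R3=(0,0,0,5) value=5
Op 7: inc R1 by 2 -> R1=(0,2,0,0) value=2

Answer: 5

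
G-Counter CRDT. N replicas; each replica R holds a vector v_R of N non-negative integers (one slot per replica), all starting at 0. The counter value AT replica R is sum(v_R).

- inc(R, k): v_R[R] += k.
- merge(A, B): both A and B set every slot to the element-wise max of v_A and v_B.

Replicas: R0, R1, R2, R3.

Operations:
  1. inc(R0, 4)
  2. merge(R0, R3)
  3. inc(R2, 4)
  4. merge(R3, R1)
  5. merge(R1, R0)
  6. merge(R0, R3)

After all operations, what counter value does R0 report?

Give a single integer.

Answer: 4

Derivation:
Op 1: inc R0 by 4 -> R0=(4,0,0,0) value=4
Op 2: merge R0<->R3 -> R0=(4,0,0,0) R3=(4,0,0,0)
Op 3: inc R2 by 4 -> R2=(0,0,4,0) value=4
Op 4: merge R3<->R1 -> R3=(4,0,0,0) R1=(4,0,0,0)
Op 5: merge R1<->R0 -> R1=(4,0,0,0) R0=(4,0,0,0)
Op 6: merge R0<->R3 -> R0=(4,0,0,0) R3=(4,0,0,0)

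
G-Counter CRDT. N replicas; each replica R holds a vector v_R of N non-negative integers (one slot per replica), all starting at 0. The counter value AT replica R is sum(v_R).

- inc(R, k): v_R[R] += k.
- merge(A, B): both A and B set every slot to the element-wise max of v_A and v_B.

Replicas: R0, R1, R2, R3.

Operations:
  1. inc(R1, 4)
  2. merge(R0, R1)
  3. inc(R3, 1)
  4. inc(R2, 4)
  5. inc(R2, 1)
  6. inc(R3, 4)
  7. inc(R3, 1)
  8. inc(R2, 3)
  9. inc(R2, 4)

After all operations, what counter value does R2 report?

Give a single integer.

Op 1: inc R1 by 4 -> R1=(0,4,0,0) value=4
Op 2: merge R0<->R1 -> R0=(0,4,0,0) R1=(0,4,0,0)
Op 3: inc R3 by 1 -> R3=(0,0,0,1) value=1
Op 4: inc R2 by 4 -> R2=(0,0,4,0) value=4
Op 5: inc R2 by 1 -> R2=(0,0,5,0) value=5
Op 6: inc R3 by 4 -> R3=(0,0,0,5) value=5
Op 7: inc R3 by 1 -> R3=(0,0,0,6) value=6
Op 8: inc R2 by 3 -> R2=(0,0,8,0) value=8
Op 9: inc R2 by 4 -> R2=(0,0,12,0) value=12

Answer: 12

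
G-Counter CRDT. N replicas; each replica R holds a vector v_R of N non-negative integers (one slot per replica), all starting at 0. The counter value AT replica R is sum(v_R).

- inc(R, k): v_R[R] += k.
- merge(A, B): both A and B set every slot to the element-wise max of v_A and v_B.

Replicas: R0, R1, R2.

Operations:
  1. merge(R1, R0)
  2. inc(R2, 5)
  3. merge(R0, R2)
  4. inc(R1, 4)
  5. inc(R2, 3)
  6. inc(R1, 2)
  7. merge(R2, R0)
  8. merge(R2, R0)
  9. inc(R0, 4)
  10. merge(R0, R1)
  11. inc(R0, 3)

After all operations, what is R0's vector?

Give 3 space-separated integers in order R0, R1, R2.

Answer: 7 6 8

Derivation:
Op 1: merge R1<->R0 -> R1=(0,0,0) R0=(0,0,0)
Op 2: inc R2 by 5 -> R2=(0,0,5) value=5
Op 3: merge R0<->R2 -> R0=(0,0,5) R2=(0,0,5)
Op 4: inc R1 by 4 -> R1=(0,4,0) value=4
Op 5: inc R2 by 3 -> R2=(0,0,8) value=8
Op 6: inc R1 by 2 -> R1=(0,6,0) value=6
Op 7: merge R2<->R0 -> R2=(0,0,8) R0=(0,0,8)
Op 8: merge R2<->R0 -> R2=(0,0,8) R0=(0,0,8)
Op 9: inc R0 by 4 -> R0=(4,0,8) value=12
Op 10: merge R0<->R1 -> R0=(4,6,8) R1=(4,6,8)
Op 11: inc R0 by 3 -> R0=(7,6,8) value=21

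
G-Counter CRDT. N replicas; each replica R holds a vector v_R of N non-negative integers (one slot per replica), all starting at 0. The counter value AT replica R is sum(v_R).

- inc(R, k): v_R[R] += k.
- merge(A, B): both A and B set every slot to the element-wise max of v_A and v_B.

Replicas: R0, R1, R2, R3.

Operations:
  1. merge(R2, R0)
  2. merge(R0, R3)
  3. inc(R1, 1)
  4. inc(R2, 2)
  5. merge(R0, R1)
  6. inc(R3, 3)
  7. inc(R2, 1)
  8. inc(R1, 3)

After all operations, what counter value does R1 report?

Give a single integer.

Op 1: merge R2<->R0 -> R2=(0,0,0,0) R0=(0,0,0,0)
Op 2: merge R0<->R3 -> R0=(0,0,0,0) R3=(0,0,0,0)
Op 3: inc R1 by 1 -> R1=(0,1,0,0) value=1
Op 4: inc R2 by 2 -> R2=(0,0,2,0) value=2
Op 5: merge R0<->R1 -> R0=(0,1,0,0) R1=(0,1,0,0)
Op 6: inc R3 by 3 -> R3=(0,0,0,3) value=3
Op 7: inc R2 by 1 -> R2=(0,0,3,0) value=3
Op 8: inc R1 by 3 -> R1=(0,4,0,0) value=4

Answer: 4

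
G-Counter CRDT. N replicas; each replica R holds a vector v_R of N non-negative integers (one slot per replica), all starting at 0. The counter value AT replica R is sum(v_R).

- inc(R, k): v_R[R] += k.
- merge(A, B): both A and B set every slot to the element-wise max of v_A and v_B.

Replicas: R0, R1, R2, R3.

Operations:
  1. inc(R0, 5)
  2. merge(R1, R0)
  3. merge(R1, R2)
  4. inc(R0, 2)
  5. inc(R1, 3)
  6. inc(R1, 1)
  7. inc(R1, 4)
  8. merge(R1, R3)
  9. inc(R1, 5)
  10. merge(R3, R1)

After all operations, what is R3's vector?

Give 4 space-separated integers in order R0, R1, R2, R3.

Answer: 5 13 0 0

Derivation:
Op 1: inc R0 by 5 -> R0=(5,0,0,0) value=5
Op 2: merge R1<->R0 -> R1=(5,0,0,0) R0=(5,0,0,0)
Op 3: merge R1<->R2 -> R1=(5,0,0,0) R2=(5,0,0,0)
Op 4: inc R0 by 2 -> R0=(7,0,0,0) value=7
Op 5: inc R1 by 3 -> R1=(5,3,0,0) value=8
Op 6: inc R1 by 1 -> R1=(5,4,0,0) value=9
Op 7: inc R1 by 4 -> R1=(5,8,0,0) value=13
Op 8: merge R1<->R3 -> R1=(5,8,0,0) R3=(5,8,0,0)
Op 9: inc R1 by 5 -> R1=(5,13,0,0) value=18
Op 10: merge R3<->R1 -> R3=(5,13,0,0) R1=(5,13,0,0)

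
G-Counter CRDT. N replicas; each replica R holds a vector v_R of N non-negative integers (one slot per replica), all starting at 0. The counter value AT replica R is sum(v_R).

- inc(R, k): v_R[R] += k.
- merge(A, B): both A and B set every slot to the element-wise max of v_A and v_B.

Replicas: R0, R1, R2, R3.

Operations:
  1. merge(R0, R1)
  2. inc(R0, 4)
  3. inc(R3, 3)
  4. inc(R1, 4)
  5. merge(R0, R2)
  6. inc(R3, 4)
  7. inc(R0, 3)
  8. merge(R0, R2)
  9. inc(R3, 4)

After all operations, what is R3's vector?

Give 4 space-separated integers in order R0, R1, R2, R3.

Answer: 0 0 0 11

Derivation:
Op 1: merge R0<->R1 -> R0=(0,0,0,0) R1=(0,0,0,0)
Op 2: inc R0 by 4 -> R0=(4,0,0,0) value=4
Op 3: inc R3 by 3 -> R3=(0,0,0,3) value=3
Op 4: inc R1 by 4 -> R1=(0,4,0,0) value=4
Op 5: merge R0<->R2 -> R0=(4,0,0,0) R2=(4,0,0,0)
Op 6: inc R3 by 4 -> R3=(0,0,0,7) value=7
Op 7: inc R0 by 3 -> R0=(7,0,0,0) value=7
Op 8: merge R0<->R2 -> R0=(7,0,0,0) R2=(7,0,0,0)
Op 9: inc R3 by 4 -> R3=(0,0,0,11) value=11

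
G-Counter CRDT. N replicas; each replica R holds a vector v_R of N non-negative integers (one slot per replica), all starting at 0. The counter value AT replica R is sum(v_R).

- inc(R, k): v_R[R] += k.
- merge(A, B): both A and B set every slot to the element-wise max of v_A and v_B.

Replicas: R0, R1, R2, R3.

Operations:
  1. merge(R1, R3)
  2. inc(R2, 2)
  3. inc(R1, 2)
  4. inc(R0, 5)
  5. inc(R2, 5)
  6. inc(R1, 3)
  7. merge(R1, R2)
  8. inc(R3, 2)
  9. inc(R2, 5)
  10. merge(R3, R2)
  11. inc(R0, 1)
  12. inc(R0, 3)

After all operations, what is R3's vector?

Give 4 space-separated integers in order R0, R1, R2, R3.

Op 1: merge R1<->R3 -> R1=(0,0,0,0) R3=(0,0,0,0)
Op 2: inc R2 by 2 -> R2=(0,0,2,0) value=2
Op 3: inc R1 by 2 -> R1=(0,2,0,0) value=2
Op 4: inc R0 by 5 -> R0=(5,0,0,0) value=5
Op 5: inc R2 by 5 -> R2=(0,0,7,0) value=7
Op 6: inc R1 by 3 -> R1=(0,5,0,0) value=5
Op 7: merge R1<->R2 -> R1=(0,5,7,0) R2=(0,5,7,0)
Op 8: inc R3 by 2 -> R3=(0,0,0,2) value=2
Op 9: inc R2 by 5 -> R2=(0,5,12,0) value=17
Op 10: merge R3<->R2 -> R3=(0,5,12,2) R2=(0,5,12,2)
Op 11: inc R0 by 1 -> R0=(6,0,0,0) value=6
Op 12: inc R0 by 3 -> R0=(9,0,0,0) value=9

Answer: 0 5 12 2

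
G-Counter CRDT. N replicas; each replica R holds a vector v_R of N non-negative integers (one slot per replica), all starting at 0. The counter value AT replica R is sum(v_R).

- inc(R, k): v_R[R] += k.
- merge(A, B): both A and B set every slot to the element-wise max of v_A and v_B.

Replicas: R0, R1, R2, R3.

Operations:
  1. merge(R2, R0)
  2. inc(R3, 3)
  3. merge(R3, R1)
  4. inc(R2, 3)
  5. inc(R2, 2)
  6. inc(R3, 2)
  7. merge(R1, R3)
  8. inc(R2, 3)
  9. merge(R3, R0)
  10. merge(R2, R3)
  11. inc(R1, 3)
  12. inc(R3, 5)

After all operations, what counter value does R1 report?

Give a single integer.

Op 1: merge R2<->R0 -> R2=(0,0,0,0) R0=(0,0,0,0)
Op 2: inc R3 by 3 -> R3=(0,0,0,3) value=3
Op 3: merge R3<->R1 -> R3=(0,0,0,3) R1=(0,0,0,3)
Op 4: inc R2 by 3 -> R2=(0,0,3,0) value=3
Op 5: inc R2 by 2 -> R2=(0,0,5,0) value=5
Op 6: inc R3 by 2 -> R3=(0,0,0,5) value=5
Op 7: merge R1<->R3 -> R1=(0,0,0,5) R3=(0,0,0,5)
Op 8: inc R2 by 3 -> R2=(0,0,8,0) value=8
Op 9: merge R3<->R0 -> R3=(0,0,0,5) R0=(0,0,0,5)
Op 10: merge R2<->R3 -> R2=(0,0,8,5) R3=(0,0,8,5)
Op 11: inc R1 by 3 -> R1=(0,3,0,5) value=8
Op 12: inc R3 by 5 -> R3=(0,0,8,10) value=18

Answer: 8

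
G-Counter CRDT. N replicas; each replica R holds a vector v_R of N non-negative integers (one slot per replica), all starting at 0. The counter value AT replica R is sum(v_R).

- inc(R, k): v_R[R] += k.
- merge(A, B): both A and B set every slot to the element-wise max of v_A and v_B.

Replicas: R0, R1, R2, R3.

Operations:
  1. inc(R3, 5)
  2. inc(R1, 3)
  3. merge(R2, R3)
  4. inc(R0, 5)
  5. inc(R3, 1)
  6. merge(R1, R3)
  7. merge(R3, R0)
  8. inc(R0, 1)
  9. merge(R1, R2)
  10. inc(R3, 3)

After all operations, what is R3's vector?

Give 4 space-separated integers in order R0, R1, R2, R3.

Answer: 5 3 0 9

Derivation:
Op 1: inc R3 by 5 -> R3=(0,0,0,5) value=5
Op 2: inc R1 by 3 -> R1=(0,3,0,0) value=3
Op 3: merge R2<->R3 -> R2=(0,0,0,5) R3=(0,0,0,5)
Op 4: inc R0 by 5 -> R0=(5,0,0,0) value=5
Op 5: inc R3 by 1 -> R3=(0,0,0,6) value=6
Op 6: merge R1<->R3 -> R1=(0,3,0,6) R3=(0,3,0,6)
Op 7: merge R3<->R0 -> R3=(5,3,0,6) R0=(5,3,0,6)
Op 8: inc R0 by 1 -> R0=(6,3,0,6) value=15
Op 9: merge R1<->R2 -> R1=(0,3,0,6) R2=(0,3,0,6)
Op 10: inc R3 by 3 -> R3=(5,3,0,9) value=17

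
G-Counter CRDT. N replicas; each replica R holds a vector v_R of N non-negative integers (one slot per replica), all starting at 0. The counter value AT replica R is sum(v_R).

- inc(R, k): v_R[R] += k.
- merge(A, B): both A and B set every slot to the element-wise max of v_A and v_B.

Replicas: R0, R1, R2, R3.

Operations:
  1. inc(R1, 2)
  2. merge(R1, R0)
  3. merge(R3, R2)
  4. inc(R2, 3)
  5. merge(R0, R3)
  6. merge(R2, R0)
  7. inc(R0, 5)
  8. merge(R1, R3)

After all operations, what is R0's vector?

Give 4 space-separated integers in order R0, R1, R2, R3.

Op 1: inc R1 by 2 -> R1=(0,2,0,0) value=2
Op 2: merge R1<->R0 -> R1=(0,2,0,0) R0=(0,2,0,0)
Op 3: merge R3<->R2 -> R3=(0,0,0,0) R2=(0,0,0,0)
Op 4: inc R2 by 3 -> R2=(0,0,3,0) value=3
Op 5: merge R0<->R3 -> R0=(0,2,0,0) R3=(0,2,0,0)
Op 6: merge R2<->R0 -> R2=(0,2,3,0) R0=(0,2,3,0)
Op 7: inc R0 by 5 -> R0=(5,2,3,0) value=10
Op 8: merge R1<->R3 -> R1=(0,2,0,0) R3=(0,2,0,0)

Answer: 5 2 3 0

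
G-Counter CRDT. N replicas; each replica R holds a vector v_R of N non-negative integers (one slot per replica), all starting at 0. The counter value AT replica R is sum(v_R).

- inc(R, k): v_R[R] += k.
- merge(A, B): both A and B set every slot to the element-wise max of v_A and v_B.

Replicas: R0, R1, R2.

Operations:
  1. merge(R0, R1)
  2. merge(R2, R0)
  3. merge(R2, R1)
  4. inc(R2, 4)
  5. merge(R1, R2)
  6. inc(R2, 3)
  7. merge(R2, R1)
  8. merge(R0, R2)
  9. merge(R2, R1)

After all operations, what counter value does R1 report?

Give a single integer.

Answer: 7

Derivation:
Op 1: merge R0<->R1 -> R0=(0,0,0) R1=(0,0,0)
Op 2: merge R2<->R0 -> R2=(0,0,0) R0=(0,0,0)
Op 3: merge R2<->R1 -> R2=(0,0,0) R1=(0,0,0)
Op 4: inc R2 by 4 -> R2=(0,0,4) value=4
Op 5: merge R1<->R2 -> R1=(0,0,4) R2=(0,0,4)
Op 6: inc R2 by 3 -> R2=(0,0,7) value=7
Op 7: merge R2<->R1 -> R2=(0,0,7) R1=(0,0,7)
Op 8: merge R0<->R2 -> R0=(0,0,7) R2=(0,0,7)
Op 9: merge R2<->R1 -> R2=(0,0,7) R1=(0,0,7)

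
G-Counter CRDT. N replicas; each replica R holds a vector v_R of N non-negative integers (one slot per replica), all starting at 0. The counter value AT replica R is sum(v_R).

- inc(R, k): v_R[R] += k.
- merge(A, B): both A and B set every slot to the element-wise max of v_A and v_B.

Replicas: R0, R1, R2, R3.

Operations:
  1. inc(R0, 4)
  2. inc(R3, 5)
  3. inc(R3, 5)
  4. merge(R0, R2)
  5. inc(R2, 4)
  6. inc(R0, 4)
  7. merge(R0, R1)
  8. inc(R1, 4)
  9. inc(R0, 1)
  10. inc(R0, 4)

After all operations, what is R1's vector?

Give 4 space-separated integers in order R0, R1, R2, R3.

Op 1: inc R0 by 4 -> R0=(4,0,0,0) value=4
Op 2: inc R3 by 5 -> R3=(0,0,0,5) value=5
Op 3: inc R3 by 5 -> R3=(0,0,0,10) value=10
Op 4: merge R0<->R2 -> R0=(4,0,0,0) R2=(4,0,0,0)
Op 5: inc R2 by 4 -> R2=(4,0,4,0) value=8
Op 6: inc R0 by 4 -> R0=(8,0,0,0) value=8
Op 7: merge R0<->R1 -> R0=(8,0,0,0) R1=(8,0,0,0)
Op 8: inc R1 by 4 -> R1=(8,4,0,0) value=12
Op 9: inc R0 by 1 -> R0=(9,0,0,0) value=9
Op 10: inc R0 by 4 -> R0=(13,0,0,0) value=13

Answer: 8 4 0 0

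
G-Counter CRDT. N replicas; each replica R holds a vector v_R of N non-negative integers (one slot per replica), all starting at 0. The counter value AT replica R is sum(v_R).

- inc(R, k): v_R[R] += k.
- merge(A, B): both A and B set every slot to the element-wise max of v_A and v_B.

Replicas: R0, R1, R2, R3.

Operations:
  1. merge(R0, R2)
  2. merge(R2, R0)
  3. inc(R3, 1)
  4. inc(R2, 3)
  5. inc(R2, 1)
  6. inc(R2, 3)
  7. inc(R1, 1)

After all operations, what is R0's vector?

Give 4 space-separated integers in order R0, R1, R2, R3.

Answer: 0 0 0 0

Derivation:
Op 1: merge R0<->R2 -> R0=(0,0,0,0) R2=(0,0,0,0)
Op 2: merge R2<->R0 -> R2=(0,0,0,0) R0=(0,0,0,0)
Op 3: inc R3 by 1 -> R3=(0,0,0,1) value=1
Op 4: inc R2 by 3 -> R2=(0,0,3,0) value=3
Op 5: inc R2 by 1 -> R2=(0,0,4,0) value=4
Op 6: inc R2 by 3 -> R2=(0,0,7,0) value=7
Op 7: inc R1 by 1 -> R1=(0,1,0,0) value=1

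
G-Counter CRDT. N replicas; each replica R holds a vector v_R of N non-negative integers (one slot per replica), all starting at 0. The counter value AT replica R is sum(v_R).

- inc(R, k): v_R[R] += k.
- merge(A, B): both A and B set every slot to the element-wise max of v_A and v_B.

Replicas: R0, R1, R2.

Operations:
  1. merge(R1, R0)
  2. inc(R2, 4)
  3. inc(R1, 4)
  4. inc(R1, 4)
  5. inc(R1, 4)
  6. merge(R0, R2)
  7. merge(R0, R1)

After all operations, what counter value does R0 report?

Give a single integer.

Answer: 16

Derivation:
Op 1: merge R1<->R0 -> R1=(0,0,0) R0=(0,0,0)
Op 2: inc R2 by 4 -> R2=(0,0,4) value=4
Op 3: inc R1 by 4 -> R1=(0,4,0) value=4
Op 4: inc R1 by 4 -> R1=(0,8,0) value=8
Op 5: inc R1 by 4 -> R1=(0,12,0) value=12
Op 6: merge R0<->R2 -> R0=(0,0,4) R2=(0,0,4)
Op 7: merge R0<->R1 -> R0=(0,12,4) R1=(0,12,4)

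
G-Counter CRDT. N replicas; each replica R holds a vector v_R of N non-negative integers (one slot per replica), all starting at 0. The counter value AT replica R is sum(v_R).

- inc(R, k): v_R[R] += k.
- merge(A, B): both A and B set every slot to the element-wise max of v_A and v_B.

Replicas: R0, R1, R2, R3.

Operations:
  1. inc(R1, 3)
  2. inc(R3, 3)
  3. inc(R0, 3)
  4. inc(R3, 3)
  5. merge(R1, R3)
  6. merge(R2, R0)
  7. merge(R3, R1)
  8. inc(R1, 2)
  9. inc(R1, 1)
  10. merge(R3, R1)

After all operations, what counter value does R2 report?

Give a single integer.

Op 1: inc R1 by 3 -> R1=(0,3,0,0) value=3
Op 2: inc R3 by 3 -> R3=(0,0,0,3) value=3
Op 3: inc R0 by 3 -> R0=(3,0,0,0) value=3
Op 4: inc R3 by 3 -> R3=(0,0,0,6) value=6
Op 5: merge R1<->R3 -> R1=(0,3,0,6) R3=(0,3,0,6)
Op 6: merge R2<->R0 -> R2=(3,0,0,0) R0=(3,0,0,0)
Op 7: merge R3<->R1 -> R3=(0,3,0,6) R1=(0,3,0,6)
Op 8: inc R1 by 2 -> R1=(0,5,0,6) value=11
Op 9: inc R1 by 1 -> R1=(0,6,0,6) value=12
Op 10: merge R3<->R1 -> R3=(0,6,0,6) R1=(0,6,0,6)

Answer: 3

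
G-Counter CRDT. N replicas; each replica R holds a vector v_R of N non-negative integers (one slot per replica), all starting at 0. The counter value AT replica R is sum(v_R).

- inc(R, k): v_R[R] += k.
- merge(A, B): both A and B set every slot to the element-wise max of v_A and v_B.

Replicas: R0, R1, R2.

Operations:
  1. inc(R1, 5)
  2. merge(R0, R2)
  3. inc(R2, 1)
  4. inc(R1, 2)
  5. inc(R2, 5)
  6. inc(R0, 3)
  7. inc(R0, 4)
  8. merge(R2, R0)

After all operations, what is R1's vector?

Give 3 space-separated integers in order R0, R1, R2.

Answer: 0 7 0

Derivation:
Op 1: inc R1 by 5 -> R1=(0,5,0) value=5
Op 2: merge R0<->R2 -> R0=(0,0,0) R2=(0,0,0)
Op 3: inc R2 by 1 -> R2=(0,0,1) value=1
Op 4: inc R1 by 2 -> R1=(0,7,0) value=7
Op 5: inc R2 by 5 -> R2=(0,0,6) value=6
Op 6: inc R0 by 3 -> R0=(3,0,0) value=3
Op 7: inc R0 by 4 -> R0=(7,0,0) value=7
Op 8: merge R2<->R0 -> R2=(7,0,6) R0=(7,0,6)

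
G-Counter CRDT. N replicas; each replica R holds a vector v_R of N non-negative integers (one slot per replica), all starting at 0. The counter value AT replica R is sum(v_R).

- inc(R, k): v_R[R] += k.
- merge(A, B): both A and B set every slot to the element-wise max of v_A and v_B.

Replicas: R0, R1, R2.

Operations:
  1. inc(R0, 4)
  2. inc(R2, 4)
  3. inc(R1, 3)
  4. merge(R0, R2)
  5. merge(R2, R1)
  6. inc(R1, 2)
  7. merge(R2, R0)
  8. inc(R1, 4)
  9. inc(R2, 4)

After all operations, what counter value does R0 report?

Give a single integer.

Answer: 11

Derivation:
Op 1: inc R0 by 4 -> R0=(4,0,0) value=4
Op 2: inc R2 by 4 -> R2=(0,0,4) value=4
Op 3: inc R1 by 3 -> R1=(0,3,0) value=3
Op 4: merge R0<->R2 -> R0=(4,0,4) R2=(4,0,4)
Op 5: merge R2<->R1 -> R2=(4,3,4) R1=(4,3,4)
Op 6: inc R1 by 2 -> R1=(4,5,4) value=13
Op 7: merge R2<->R0 -> R2=(4,3,4) R0=(4,3,4)
Op 8: inc R1 by 4 -> R1=(4,9,4) value=17
Op 9: inc R2 by 4 -> R2=(4,3,8) value=15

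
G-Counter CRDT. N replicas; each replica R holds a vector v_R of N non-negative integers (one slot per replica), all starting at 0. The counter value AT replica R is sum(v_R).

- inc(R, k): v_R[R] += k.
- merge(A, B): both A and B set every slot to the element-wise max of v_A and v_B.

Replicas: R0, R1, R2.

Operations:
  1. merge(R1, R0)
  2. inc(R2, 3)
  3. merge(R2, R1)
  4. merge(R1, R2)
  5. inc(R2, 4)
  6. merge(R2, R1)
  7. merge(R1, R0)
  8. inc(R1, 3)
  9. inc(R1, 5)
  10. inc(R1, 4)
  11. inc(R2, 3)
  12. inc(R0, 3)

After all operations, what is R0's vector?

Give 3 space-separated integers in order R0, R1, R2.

Answer: 3 0 7

Derivation:
Op 1: merge R1<->R0 -> R1=(0,0,0) R0=(0,0,0)
Op 2: inc R2 by 3 -> R2=(0,0,3) value=3
Op 3: merge R2<->R1 -> R2=(0,0,3) R1=(0,0,3)
Op 4: merge R1<->R2 -> R1=(0,0,3) R2=(0,0,3)
Op 5: inc R2 by 4 -> R2=(0,0,7) value=7
Op 6: merge R2<->R1 -> R2=(0,0,7) R1=(0,0,7)
Op 7: merge R1<->R0 -> R1=(0,0,7) R0=(0,0,7)
Op 8: inc R1 by 3 -> R1=(0,3,7) value=10
Op 9: inc R1 by 5 -> R1=(0,8,7) value=15
Op 10: inc R1 by 4 -> R1=(0,12,7) value=19
Op 11: inc R2 by 3 -> R2=(0,0,10) value=10
Op 12: inc R0 by 3 -> R0=(3,0,7) value=10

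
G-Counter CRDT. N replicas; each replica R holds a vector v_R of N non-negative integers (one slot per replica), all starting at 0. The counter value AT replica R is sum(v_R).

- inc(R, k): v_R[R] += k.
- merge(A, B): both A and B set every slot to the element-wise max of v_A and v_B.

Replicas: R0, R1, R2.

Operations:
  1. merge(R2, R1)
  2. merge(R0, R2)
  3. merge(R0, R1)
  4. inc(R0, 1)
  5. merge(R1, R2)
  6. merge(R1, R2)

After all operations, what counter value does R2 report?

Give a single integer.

Answer: 0

Derivation:
Op 1: merge R2<->R1 -> R2=(0,0,0) R1=(0,0,0)
Op 2: merge R0<->R2 -> R0=(0,0,0) R2=(0,0,0)
Op 3: merge R0<->R1 -> R0=(0,0,0) R1=(0,0,0)
Op 4: inc R0 by 1 -> R0=(1,0,0) value=1
Op 5: merge R1<->R2 -> R1=(0,0,0) R2=(0,0,0)
Op 6: merge R1<->R2 -> R1=(0,0,0) R2=(0,0,0)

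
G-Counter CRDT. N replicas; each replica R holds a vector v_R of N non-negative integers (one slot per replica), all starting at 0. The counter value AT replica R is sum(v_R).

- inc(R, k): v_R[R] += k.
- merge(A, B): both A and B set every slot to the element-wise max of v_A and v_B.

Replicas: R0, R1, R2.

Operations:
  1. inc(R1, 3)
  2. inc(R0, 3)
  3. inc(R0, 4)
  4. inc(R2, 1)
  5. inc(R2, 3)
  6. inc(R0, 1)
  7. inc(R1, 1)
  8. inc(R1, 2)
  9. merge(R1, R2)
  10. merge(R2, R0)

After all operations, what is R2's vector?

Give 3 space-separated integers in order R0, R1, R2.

Op 1: inc R1 by 3 -> R1=(0,3,0) value=3
Op 2: inc R0 by 3 -> R0=(3,0,0) value=3
Op 3: inc R0 by 4 -> R0=(7,0,0) value=7
Op 4: inc R2 by 1 -> R2=(0,0,1) value=1
Op 5: inc R2 by 3 -> R2=(0,0,4) value=4
Op 6: inc R0 by 1 -> R0=(8,0,0) value=8
Op 7: inc R1 by 1 -> R1=(0,4,0) value=4
Op 8: inc R1 by 2 -> R1=(0,6,0) value=6
Op 9: merge R1<->R2 -> R1=(0,6,4) R2=(0,6,4)
Op 10: merge R2<->R0 -> R2=(8,6,4) R0=(8,6,4)

Answer: 8 6 4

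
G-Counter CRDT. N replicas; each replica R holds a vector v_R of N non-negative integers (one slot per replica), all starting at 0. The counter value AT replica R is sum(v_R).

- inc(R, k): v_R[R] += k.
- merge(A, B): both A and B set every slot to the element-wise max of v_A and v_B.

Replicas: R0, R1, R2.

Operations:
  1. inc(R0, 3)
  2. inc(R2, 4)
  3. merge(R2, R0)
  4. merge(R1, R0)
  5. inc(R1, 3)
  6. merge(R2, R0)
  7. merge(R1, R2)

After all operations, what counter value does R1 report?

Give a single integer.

Answer: 10

Derivation:
Op 1: inc R0 by 3 -> R0=(3,0,0) value=3
Op 2: inc R2 by 4 -> R2=(0,0,4) value=4
Op 3: merge R2<->R0 -> R2=(3,0,4) R0=(3,0,4)
Op 4: merge R1<->R0 -> R1=(3,0,4) R0=(3,0,4)
Op 5: inc R1 by 3 -> R1=(3,3,4) value=10
Op 6: merge R2<->R0 -> R2=(3,0,4) R0=(3,0,4)
Op 7: merge R1<->R2 -> R1=(3,3,4) R2=(3,3,4)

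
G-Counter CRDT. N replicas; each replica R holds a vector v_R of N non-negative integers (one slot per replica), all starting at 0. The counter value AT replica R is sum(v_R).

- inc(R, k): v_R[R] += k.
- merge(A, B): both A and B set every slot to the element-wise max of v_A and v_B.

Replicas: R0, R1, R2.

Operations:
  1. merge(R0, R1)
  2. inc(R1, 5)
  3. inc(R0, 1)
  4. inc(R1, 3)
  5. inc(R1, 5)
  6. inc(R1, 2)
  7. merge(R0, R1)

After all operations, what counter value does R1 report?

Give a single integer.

Answer: 16

Derivation:
Op 1: merge R0<->R1 -> R0=(0,0,0) R1=(0,0,0)
Op 2: inc R1 by 5 -> R1=(0,5,0) value=5
Op 3: inc R0 by 1 -> R0=(1,0,0) value=1
Op 4: inc R1 by 3 -> R1=(0,8,0) value=8
Op 5: inc R1 by 5 -> R1=(0,13,0) value=13
Op 6: inc R1 by 2 -> R1=(0,15,0) value=15
Op 7: merge R0<->R1 -> R0=(1,15,0) R1=(1,15,0)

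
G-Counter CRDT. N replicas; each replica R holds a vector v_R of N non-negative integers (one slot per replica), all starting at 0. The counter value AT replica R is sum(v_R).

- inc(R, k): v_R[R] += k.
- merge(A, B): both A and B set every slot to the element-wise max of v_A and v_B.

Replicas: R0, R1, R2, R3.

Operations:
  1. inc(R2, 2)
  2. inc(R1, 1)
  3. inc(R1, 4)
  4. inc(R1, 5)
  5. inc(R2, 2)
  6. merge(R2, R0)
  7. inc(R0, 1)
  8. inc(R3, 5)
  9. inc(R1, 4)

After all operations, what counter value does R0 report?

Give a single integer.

Answer: 5

Derivation:
Op 1: inc R2 by 2 -> R2=(0,0,2,0) value=2
Op 2: inc R1 by 1 -> R1=(0,1,0,0) value=1
Op 3: inc R1 by 4 -> R1=(0,5,0,0) value=5
Op 4: inc R1 by 5 -> R1=(0,10,0,0) value=10
Op 5: inc R2 by 2 -> R2=(0,0,4,0) value=4
Op 6: merge R2<->R0 -> R2=(0,0,4,0) R0=(0,0,4,0)
Op 7: inc R0 by 1 -> R0=(1,0,4,0) value=5
Op 8: inc R3 by 5 -> R3=(0,0,0,5) value=5
Op 9: inc R1 by 4 -> R1=(0,14,0,0) value=14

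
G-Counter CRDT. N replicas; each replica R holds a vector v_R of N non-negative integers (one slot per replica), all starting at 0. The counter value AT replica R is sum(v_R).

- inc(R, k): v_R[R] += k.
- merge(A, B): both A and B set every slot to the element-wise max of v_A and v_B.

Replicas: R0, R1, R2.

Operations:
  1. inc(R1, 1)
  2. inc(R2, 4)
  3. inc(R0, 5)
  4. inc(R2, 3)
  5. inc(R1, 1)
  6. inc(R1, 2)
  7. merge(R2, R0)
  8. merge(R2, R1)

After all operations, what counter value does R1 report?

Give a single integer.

Op 1: inc R1 by 1 -> R1=(0,1,0) value=1
Op 2: inc R2 by 4 -> R2=(0,0,4) value=4
Op 3: inc R0 by 5 -> R0=(5,0,0) value=5
Op 4: inc R2 by 3 -> R2=(0,0,7) value=7
Op 5: inc R1 by 1 -> R1=(0,2,0) value=2
Op 6: inc R1 by 2 -> R1=(0,4,0) value=4
Op 7: merge R2<->R0 -> R2=(5,0,7) R0=(5,0,7)
Op 8: merge R2<->R1 -> R2=(5,4,7) R1=(5,4,7)

Answer: 16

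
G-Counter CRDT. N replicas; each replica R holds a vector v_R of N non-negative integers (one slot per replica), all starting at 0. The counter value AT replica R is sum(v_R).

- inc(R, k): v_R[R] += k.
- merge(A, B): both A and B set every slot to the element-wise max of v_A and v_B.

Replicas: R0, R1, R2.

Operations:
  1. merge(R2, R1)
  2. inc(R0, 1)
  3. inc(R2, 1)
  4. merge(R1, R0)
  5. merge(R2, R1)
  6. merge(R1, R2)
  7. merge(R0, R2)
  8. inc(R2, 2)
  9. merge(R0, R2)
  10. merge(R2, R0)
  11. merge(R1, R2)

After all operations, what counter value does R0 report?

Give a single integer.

Answer: 4

Derivation:
Op 1: merge R2<->R1 -> R2=(0,0,0) R1=(0,0,0)
Op 2: inc R0 by 1 -> R0=(1,0,0) value=1
Op 3: inc R2 by 1 -> R2=(0,0,1) value=1
Op 4: merge R1<->R0 -> R1=(1,0,0) R0=(1,0,0)
Op 5: merge R2<->R1 -> R2=(1,0,1) R1=(1,0,1)
Op 6: merge R1<->R2 -> R1=(1,0,1) R2=(1,0,1)
Op 7: merge R0<->R2 -> R0=(1,0,1) R2=(1,0,1)
Op 8: inc R2 by 2 -> R2=(1,0,3) value=4
Op 9: merge R0<->R2 -> R0=(1,0,3) R2=(1,0,3)
Op 10: merge R2<->R0 -> R2=(1,0,3) R0=(1,0,3)
Op 11: merge R1<->R2 -> R1=(1,0,3) R2=(1,0,3)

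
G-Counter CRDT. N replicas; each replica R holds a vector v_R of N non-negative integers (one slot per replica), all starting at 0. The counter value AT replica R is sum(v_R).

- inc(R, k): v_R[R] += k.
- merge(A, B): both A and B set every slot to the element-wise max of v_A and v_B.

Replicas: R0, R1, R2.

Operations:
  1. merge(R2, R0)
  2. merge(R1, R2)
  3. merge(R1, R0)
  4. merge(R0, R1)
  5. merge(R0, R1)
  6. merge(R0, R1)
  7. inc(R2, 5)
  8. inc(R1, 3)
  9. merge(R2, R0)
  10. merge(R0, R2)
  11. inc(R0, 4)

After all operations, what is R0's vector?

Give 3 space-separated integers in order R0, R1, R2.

Op 1: merge R2<->R0 -> R2=(0,0,0) R0=(0,0,0)
Op 2: merge R1<->R2 -> R1=(0,0,0) R2=(0,0,0)
Op 3: merge R1<->R0 -> R1=(0,0,0) R0=(0,0,0)
Op 4: merge R0<->R1 -> R0=(0,0,0) R1=(0,0,0)
Op 5: merge R0<->R1 -> R0=(0,0,0) R1=(0,0,0)
Op 6: merge R0<->R1 -> R0=(0,0,0) R1=(0,0,0)
Op 7: inc R2 by 5 -> R2=(0,0,5) value=5
Op 8: inc R1 by 3 -> R1=(0,3,0) value=3
Op 9: merge R2<->R0 -> R2=(0,0,5) R0=(0,0,5)
Op 10: merge R0<->R2 -> R0=(0,0,5) R2=(0,0,5)
Op 11: inc R0 by 4 -> R0=(4,0,5) value=9

Answer: 4 0 5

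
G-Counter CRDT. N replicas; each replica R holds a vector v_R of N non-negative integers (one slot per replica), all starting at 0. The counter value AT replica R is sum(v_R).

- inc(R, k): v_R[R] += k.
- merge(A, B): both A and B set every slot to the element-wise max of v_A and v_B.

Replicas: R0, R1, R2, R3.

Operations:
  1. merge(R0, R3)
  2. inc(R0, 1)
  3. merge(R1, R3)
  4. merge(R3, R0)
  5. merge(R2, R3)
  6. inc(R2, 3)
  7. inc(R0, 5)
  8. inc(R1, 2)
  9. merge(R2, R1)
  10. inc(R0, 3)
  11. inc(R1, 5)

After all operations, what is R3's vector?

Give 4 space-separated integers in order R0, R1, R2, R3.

Answer: 1 0 0 0

Derivation:
Op 1: merge R0<->R3 -> R0=(0,0,0,0) R3=(0,0,0,0)
Op 2: inc R0 by 1 -> R0=(1,0,0,0) value=1
Op 3: merge R1<->R3 -> R1=(0,0,0,0) R3=(0,0,0,0)
Op 4: merge R3<->R0 -> R3=(1,0,0,0) R0=(1,0,0,0)
Op 5: merge R2<->R3 -> R2=(1,0,0,0) R3=(1,0,0,0)
Op 6: inc R2 by 3 -> R2=(1,0,3,0) value=4
Op 7: inc R0 by 5 -> R0=(6,0,0,0) value=6
Op 8: inc R1 by 2 -> R1=(0,2,0,0) value=2
Op 9: merge R2<->R1 -> R2=(1,2,3,0) R1=(1,2,3,0)
Op 10: inc R0 by 3 -> R0=(9,0,0,0) value=9
Op 11: inc R1 by 5 -> R1=(1,7,3,0) value=11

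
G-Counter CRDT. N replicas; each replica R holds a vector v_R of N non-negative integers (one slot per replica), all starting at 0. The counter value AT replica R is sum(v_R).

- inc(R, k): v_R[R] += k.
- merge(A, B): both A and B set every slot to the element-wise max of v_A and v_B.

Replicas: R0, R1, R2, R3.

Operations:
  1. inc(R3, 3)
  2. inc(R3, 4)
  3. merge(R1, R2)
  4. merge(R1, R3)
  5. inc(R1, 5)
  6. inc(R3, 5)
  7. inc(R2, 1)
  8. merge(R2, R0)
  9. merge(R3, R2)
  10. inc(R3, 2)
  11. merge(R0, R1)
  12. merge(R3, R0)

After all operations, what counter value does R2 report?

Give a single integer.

Op 1: inc R3 by 3 -> R3=(0,0,0,3) value=3
Op 2: inc R3 by 4 -> R3=(0,0,0,7) value=7
Op 3: merge R1<->R2 -> R1=(0,0,0,0) R2=(0,0,0,0)
Op 4: merge R1<->R3 -> R1=(0,0,0,7) R3=(0,0,0,7)
Op 5: inc R1 by 5 -> R1=(0,5,0,7) value=12
Op 6: inc R3 by 5 -> R3=(0,0,0,12) value=12
Op 7: inc R2 by 1 -> R2=(0,0,1,0) value=1
Op 8: merge R2<->R0 -> R2=(0,0,1,0) R0=(0,0,1,0)
Op 9: merge R3<->R2 -> R3=(0,0,1,12) R2=(0,0,1,12)
Op 10: inc R3 by 2 -> R3=(0,0,1,14) value=15
Op 11: merge R0<->R1 -> R0=(0,5,1,7) R1=(0,5,1,7)
Op 12: merge R3<->R0 -> R3=(0,5,1,14) R0=(0,5,1,14)

Answer: 13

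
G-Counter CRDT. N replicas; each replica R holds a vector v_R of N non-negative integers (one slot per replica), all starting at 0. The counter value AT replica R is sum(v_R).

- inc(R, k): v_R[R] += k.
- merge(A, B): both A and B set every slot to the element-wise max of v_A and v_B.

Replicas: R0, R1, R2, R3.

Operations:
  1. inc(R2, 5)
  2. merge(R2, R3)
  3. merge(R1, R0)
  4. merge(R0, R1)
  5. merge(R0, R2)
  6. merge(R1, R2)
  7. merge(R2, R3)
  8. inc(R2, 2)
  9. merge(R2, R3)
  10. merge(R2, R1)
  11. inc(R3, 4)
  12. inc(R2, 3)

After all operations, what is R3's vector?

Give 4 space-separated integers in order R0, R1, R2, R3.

Answer: 0 0 7 4

Derivation:
Op 1: inc R2 by 5 -> R2=(0,0,5,0) value=5
Op 2: merge R2<->R3 -> R2=(0,0,5,0) R3=(0,0,5,0)
Op 3: merge R1<->R0 -> R1=(0,0,0,0) R0=(0,0,0,0)
Op 4: merge R0<->R1 -> R0=(0,0,0,0) R1=(0,0,0,0)
Op 5: merge R0<->R2 -> R0=(0,0,5,0) R2=(0,0,5,0)
Op 6: merge R1<->R2 -> R1=(0,0,5,0) R2=(0,0,5,0)
Op 7: merge R2<->R3 -> R2=(0,0,5,0) R3=(0,0,5,0)
Op 8: inc R2 by 2 -> R2=(0,0,7,0) value=7
Op 9: merge R2<->R3 -> R2=(0,0,7,0) R3=(0,0,7,0)
Op 10: merge R2<->R1 -> R2=(0,0,7,0) R1=(0,0,7,0)
Op 11: inc R3 by 4 -> R3=(0,0,7,4) value=11
Op 12: inc R2 by 3 -> R2=(0,0,10,0) value=10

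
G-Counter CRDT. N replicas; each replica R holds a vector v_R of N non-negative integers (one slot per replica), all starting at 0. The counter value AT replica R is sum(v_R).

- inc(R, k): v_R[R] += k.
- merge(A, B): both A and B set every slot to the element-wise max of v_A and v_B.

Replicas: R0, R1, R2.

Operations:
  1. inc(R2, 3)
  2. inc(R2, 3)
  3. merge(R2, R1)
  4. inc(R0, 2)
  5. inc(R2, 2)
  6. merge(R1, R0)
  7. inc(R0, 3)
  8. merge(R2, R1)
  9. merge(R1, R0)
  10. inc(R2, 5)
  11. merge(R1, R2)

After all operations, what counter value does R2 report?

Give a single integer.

Answer: 18

Derivation:
Op 1: inc R2 by 3 -> R2=(0,0,3) value=3
Op 2: inc R2 by 3 -> R2=(0,0,6) value=6
Op 3: merge R2<->R1 -> R2=(0,0,6) R1=(0,0,6)
Op 4: inc R0 by 2 -> R0=(2,0,0) value=2
Op 5: inc R2 by 2 -> R2=(0,0,8) value=8
Op 6: merge R1<->R0 -> R1=(2,0,6) R0=(2,0,6)
Op 7: inc R0 by 3 -> R0=(5,0,6) value=11
Op 8: merge R2<->R1 -> R2=(2,0,8) R1=(2,0,8)
Op 9: merge R1<->R0 -> R1=(5,0,8) R0=(5,0,8)
Op 10: inc R2 by 5 -> R2=(2,0,13) value=15
Op 11: merge R1<->R2 -> R1=(5,0,13) R2=(5,0,13)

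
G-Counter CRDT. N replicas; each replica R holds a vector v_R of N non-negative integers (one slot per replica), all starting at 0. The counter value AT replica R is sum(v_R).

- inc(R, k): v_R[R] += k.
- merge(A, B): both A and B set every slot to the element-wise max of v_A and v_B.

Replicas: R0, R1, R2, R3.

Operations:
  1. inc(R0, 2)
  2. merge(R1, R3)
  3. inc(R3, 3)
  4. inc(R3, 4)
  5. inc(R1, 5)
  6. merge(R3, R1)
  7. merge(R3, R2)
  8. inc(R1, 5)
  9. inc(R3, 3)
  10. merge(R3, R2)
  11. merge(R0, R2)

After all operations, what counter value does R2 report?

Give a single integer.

Op 1: inc R0 by 2 -> R0=(2,0,0,0) value=2
Op 2: merge R1<->R3 -> R1=(0,0,0,0) R3=(0,0,0,0)
Op 3: inc R3 by 3 -> R3=(0,0,0,3) value=3
Op 4: inc R3 by 4 -> R3=(0,0,0,7) value=7
Op 5: inc R1 by 5 -> R1=(0,5,0,0) value=5
Op 6: merge R3<->R1 -> R3=(0,5,0,7) R1=(0,5,0,7)
Op 7: merge R3<->R2 -> R3=(0,5,0,7) R2=(0,5,0,7)
Op 8: inc R1 by 5 -> R1=(0,10,0,7) value=17
Op 9: inc R3 by 3 -> R3=(0,5,0,10) value=15
Op 10: merge R3<->R2 -> R3=(0,5,0,10) R2=(0,5,0,10)
Op 11: merge R0<->R2 -> R0=(2,5,0,10) R2=(2,5,0,10)

Answer: 17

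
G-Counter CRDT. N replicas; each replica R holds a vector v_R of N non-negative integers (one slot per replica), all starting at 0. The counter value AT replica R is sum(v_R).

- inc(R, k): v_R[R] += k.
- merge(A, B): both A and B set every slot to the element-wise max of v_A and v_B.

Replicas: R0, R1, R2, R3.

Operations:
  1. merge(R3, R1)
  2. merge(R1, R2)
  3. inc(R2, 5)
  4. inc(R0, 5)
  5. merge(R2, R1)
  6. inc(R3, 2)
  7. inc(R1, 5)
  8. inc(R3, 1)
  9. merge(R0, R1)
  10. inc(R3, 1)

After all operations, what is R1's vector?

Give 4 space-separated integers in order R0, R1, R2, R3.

Op 1: merge R3<->R1 -> R3=(0,0,0,0) R1=(0,0,0,0)
Op 2: merge R1<->R2 -> R1=(0,0,0,0) R2=(0,0,0,0)
Op 3: inc R2 by 5 -> R2=(0,0,5,0) value=5
Op 4: inc R0 by 5 -> R0=(5,0,0,0) value=5
Op 5: merge R2<->R1 -> R2=(0,0,5,0) R1=(0,0,5,0)
Op 6: inc R3 by 2 -> R3=(0,0,0,2) value=2
Op 7: inc R1 by 5 -> R1=(0,5,5,0) value=10
Op 8: inc R3 by 1 -> R3=(0,0,0,3) value=3
Op 9: merge R0<->R1 -> R0=(5,5,5,0) R1=(5,5,5,0)
Op 10: inc R3 by 1 -> R3=(0,0,0,4) value=4

Answer: 5 5 5 0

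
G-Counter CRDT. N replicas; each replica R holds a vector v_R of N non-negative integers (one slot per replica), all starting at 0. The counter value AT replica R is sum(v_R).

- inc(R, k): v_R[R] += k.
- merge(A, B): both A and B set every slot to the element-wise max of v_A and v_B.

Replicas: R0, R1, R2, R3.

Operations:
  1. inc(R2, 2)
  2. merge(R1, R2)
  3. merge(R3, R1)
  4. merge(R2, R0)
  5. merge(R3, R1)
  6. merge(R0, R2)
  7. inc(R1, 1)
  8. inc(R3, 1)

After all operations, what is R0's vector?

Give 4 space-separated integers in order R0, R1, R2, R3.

Op 1: inc R2 by 2 -> R2=(0,0,2,0) value=2
Op 2: merge R1<->R2 -> R1=(0,0,2,0) R2=(0,0,2,0)
Op 3: merge R3<->R1 -> R3=(0,0,2,0) R1=(0,0,2,0)
Op 4: merge R2<->R0 -> R2=(0,0,2,0) R0=(0,0,2,0)
Op 5: merge R3<->R1 -> R3=(0,0,2,0) R1=(0,0,2,0)
Op 6: merge R0<->R2 -> R0=(0,0,2,0) R2=(0,0,2,0)
Op 7: inc R1 by 1 -> R1=(0,1,2,0) value=3
Op 8: inc R3 by 1 -> R3=(0,0,2,1) value=3

Answer: 0 0 2 0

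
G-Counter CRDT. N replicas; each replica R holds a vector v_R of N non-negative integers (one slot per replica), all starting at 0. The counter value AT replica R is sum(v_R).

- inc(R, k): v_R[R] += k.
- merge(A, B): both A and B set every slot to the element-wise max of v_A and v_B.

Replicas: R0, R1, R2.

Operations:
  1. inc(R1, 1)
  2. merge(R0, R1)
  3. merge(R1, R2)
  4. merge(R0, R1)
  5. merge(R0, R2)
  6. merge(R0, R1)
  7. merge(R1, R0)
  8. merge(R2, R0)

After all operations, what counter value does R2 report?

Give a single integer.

Answer: 1

Derivation:
Op 1: inc R1 by 1 -> R1=(0,1,0) value=1
Op 2: merge R0<->R1 -> R0=(0,1,0) R1=(0,1,0)
Op 3: merge R1<->R2 -> R1=(0,1,0) R2=(0,1,0)
Op 4: merge R0<->R1 -> R0=(0,1,0) R1=(0,1,0)
Op 5: merge R0<->R2 -> R0=(0,1,0) R2=(0,1,0)
Op 6: merge R0<->R1 -> R0=(0,1,0) R1=(0,1,0)
Op 7: merge R1<->R0 -> R1=(0,1,0) R0=(0,1,0)
Op 8: merge R2<->R0 -> R2=(0,1,0) R0=(0,1,0)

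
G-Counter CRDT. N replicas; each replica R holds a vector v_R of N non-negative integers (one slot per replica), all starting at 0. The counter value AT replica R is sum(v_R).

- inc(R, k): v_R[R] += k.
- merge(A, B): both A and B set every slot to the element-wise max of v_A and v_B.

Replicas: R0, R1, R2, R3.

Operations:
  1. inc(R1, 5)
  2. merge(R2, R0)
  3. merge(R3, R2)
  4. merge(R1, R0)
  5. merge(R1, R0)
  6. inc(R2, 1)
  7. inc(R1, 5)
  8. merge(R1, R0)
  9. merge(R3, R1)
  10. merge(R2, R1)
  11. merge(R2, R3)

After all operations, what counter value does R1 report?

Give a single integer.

Op 1: inc R1 by 5 -> R1=(0,5,0,0) value=5
Op 2: merge R2<->R0 -> R2=(0,0,0,0) R0=(0,0,0,0)
Op 3: merge R3<->R2 -> R3=(0,0,0,0) R2=(0,0,0,0)
Op 4: merge R1<->R0 -> R1=(0,5,0,0) R0=(0,5,0,0)
Op 5: merge R1<->R0 -> R1=(0,5,0,0) R0=(0,5,0,0)
Op 6: inc R2 by 1 -> R2=(0,0,1,0) value=1
Op 7: inc R1 by 5 -> R1=(0,10,0,0) value=10
Op 8: merge R1<->R0 -> R1=(0,10,0,0) R0=(0,10,0,0)
Op 9: merge R3<->R1 -> R3=(0,10,0,0) R1=(0,10,0,0)
Op 10: merge R2<->R1 -> R2=(0,10,1,0) R1=(0,10,1,0)
Op 11: merge R2<->R3 -> R2=(0,10,1,0) R3=(0,10,1,0)

Answer: 11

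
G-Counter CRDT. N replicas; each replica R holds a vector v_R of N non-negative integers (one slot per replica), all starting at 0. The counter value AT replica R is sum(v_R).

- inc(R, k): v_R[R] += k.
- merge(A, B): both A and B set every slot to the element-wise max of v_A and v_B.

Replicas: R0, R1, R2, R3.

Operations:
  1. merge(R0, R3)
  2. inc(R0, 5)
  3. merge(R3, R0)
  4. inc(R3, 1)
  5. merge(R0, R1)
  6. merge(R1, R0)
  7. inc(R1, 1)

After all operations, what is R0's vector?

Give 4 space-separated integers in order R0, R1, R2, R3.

Op 1: merge R0<->R3 -> R0=(0,0,0,0) R3=(0,0,0,0)
Op 2: inc R0 by 5 -> R0=(5,0,0,0) value=5
Op 3: merge R3<->R0 -> R3=(5,0,0,0) R0=(5,0,0,0)
Op 4: inc R3 by 1 -> R3=(5,0,0,1) value=6
Op 5: merge R0<->R1 -> R0=(5,0,0,0) R1=(5,0,0,0)
Op 6: merge R1<->R0 -> R1=(5,0,0,0) R0=(5,0,0,0)
Op 7: inc R1 by 1 -> R1=(5,1,0,0) value=6

Answer: 5 0 0 0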